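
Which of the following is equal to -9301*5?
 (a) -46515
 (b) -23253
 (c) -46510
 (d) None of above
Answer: d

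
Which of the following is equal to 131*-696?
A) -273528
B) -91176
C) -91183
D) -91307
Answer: B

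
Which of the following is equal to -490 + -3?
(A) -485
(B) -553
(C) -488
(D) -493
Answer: D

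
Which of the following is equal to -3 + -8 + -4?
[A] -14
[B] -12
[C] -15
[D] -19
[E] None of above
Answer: C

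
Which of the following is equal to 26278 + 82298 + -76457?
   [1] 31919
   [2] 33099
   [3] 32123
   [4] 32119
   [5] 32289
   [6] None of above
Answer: 4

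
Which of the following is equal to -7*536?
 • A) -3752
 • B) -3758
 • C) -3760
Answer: A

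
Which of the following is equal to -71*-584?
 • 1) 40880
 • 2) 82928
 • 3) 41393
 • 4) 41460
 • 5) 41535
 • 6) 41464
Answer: 6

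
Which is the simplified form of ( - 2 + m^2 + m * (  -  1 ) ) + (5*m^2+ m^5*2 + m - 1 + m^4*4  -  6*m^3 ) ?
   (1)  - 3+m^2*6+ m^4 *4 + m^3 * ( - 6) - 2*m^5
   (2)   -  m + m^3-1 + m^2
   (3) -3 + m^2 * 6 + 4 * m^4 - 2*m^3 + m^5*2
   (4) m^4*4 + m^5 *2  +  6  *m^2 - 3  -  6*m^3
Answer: 4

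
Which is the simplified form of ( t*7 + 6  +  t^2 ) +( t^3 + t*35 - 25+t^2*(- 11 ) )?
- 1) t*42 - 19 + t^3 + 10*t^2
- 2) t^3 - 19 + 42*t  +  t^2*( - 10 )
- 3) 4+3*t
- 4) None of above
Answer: 2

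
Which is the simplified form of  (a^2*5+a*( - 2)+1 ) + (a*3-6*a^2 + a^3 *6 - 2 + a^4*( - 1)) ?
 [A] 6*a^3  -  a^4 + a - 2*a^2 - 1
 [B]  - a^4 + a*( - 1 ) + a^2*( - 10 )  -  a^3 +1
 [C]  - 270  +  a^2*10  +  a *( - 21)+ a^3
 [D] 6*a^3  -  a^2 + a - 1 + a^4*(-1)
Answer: D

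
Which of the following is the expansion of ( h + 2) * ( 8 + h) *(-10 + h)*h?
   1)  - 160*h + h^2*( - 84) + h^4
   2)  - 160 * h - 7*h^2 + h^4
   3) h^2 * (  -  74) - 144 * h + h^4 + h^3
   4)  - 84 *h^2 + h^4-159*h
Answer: 1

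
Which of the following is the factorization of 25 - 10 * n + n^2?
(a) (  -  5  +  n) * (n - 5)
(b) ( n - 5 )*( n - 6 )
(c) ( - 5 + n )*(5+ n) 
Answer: a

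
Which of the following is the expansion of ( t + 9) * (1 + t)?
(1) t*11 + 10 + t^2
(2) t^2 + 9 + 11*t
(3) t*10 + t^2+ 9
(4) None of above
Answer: 3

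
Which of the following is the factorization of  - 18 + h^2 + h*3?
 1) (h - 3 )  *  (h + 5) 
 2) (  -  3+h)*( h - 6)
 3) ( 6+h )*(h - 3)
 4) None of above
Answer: 3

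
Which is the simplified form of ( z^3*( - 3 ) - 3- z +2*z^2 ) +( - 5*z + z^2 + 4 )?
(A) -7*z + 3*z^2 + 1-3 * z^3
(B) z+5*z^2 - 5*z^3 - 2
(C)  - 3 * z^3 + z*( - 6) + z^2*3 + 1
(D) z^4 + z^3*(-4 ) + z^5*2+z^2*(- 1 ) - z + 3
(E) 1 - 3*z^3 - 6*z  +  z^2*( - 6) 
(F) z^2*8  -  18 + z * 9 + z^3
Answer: C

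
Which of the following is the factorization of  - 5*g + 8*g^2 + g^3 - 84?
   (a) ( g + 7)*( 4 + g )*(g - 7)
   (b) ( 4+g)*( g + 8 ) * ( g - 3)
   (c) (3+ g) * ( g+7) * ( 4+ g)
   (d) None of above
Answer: d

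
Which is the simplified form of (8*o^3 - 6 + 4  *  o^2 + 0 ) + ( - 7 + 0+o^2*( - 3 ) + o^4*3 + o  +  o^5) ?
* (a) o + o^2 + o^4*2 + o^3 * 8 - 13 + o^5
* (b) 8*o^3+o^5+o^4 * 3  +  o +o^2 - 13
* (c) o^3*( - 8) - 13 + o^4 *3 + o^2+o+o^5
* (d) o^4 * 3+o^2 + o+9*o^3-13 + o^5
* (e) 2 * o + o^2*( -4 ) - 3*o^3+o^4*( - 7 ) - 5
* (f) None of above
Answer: b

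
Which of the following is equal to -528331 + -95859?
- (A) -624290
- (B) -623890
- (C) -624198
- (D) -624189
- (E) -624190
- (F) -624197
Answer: E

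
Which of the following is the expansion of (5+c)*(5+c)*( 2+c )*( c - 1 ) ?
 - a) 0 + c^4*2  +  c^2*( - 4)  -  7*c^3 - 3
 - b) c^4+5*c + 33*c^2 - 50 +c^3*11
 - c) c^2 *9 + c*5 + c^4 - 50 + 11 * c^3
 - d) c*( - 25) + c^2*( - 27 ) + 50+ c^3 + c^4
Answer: b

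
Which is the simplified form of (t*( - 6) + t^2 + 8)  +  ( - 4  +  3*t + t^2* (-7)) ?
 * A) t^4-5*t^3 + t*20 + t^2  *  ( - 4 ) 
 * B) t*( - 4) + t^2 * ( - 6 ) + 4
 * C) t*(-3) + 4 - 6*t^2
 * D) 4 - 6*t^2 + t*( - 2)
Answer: C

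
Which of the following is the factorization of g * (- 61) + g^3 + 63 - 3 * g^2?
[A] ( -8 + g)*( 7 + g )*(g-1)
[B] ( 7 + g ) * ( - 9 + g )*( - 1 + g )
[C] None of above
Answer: B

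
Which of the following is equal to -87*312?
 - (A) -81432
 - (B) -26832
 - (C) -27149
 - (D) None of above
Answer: D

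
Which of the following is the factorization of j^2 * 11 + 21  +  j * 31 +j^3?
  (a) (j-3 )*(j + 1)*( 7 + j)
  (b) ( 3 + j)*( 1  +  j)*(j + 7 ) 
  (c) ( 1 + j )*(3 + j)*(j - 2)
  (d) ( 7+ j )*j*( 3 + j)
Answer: b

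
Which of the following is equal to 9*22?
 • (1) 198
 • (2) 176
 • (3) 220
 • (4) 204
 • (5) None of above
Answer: 1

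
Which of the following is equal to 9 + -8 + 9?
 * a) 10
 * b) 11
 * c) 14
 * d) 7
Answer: a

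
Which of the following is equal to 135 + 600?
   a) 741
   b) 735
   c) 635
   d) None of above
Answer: b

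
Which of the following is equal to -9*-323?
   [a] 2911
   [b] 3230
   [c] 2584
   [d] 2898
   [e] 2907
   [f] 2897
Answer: e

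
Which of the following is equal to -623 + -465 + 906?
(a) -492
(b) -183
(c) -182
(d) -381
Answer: c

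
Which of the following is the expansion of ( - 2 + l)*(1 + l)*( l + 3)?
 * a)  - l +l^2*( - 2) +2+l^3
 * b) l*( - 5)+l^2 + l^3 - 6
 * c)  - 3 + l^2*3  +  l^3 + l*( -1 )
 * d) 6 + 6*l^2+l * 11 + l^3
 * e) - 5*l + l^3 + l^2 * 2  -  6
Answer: e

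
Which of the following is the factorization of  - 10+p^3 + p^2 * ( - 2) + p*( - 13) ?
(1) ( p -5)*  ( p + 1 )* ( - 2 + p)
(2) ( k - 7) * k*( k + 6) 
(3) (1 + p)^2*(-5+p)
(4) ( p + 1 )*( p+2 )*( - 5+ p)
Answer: 4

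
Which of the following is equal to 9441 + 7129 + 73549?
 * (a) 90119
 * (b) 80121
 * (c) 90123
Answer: a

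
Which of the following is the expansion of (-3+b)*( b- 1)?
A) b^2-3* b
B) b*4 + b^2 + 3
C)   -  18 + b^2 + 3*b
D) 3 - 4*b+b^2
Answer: D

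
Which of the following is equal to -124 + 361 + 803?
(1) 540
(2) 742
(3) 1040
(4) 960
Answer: 3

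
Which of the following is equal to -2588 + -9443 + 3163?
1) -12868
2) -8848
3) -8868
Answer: 3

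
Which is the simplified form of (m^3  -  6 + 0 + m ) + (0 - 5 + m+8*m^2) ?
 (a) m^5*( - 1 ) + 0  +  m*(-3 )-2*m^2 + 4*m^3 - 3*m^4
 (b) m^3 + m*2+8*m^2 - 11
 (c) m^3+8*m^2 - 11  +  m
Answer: b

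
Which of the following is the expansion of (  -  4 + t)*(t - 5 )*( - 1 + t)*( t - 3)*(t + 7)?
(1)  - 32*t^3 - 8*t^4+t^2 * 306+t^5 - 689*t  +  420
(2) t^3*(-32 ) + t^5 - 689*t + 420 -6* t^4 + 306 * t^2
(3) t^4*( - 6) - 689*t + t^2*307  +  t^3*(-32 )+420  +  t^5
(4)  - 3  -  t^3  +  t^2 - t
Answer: 2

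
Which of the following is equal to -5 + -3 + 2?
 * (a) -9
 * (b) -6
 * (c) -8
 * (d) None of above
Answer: b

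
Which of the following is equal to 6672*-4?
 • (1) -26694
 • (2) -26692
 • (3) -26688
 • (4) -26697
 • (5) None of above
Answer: 3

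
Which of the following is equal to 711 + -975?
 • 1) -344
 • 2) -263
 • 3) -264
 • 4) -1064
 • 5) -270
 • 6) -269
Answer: 3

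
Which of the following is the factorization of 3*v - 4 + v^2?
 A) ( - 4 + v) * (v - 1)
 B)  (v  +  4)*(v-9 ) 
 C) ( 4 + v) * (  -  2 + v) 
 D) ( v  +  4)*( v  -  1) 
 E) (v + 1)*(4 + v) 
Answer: D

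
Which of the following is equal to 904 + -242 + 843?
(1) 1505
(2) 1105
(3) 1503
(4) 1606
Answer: 1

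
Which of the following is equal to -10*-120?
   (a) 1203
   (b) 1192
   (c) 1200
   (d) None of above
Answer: c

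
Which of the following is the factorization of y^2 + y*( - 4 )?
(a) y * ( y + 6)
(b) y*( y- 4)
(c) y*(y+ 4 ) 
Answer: b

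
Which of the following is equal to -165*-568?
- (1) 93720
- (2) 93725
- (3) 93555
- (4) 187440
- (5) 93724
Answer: 1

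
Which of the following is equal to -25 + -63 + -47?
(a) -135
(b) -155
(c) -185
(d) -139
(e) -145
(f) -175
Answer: a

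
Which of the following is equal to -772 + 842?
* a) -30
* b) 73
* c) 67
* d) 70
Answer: d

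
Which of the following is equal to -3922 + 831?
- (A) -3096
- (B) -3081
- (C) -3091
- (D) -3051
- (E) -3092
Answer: C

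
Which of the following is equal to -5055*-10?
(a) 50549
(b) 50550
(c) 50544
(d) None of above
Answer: b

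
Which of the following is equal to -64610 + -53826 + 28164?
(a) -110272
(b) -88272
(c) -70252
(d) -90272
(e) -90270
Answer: d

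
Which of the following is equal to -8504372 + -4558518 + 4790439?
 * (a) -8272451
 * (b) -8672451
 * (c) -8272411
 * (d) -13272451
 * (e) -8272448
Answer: a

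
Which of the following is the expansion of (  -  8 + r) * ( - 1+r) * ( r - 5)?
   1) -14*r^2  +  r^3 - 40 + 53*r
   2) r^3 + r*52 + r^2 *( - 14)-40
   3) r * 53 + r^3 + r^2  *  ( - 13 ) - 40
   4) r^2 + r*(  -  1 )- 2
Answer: 1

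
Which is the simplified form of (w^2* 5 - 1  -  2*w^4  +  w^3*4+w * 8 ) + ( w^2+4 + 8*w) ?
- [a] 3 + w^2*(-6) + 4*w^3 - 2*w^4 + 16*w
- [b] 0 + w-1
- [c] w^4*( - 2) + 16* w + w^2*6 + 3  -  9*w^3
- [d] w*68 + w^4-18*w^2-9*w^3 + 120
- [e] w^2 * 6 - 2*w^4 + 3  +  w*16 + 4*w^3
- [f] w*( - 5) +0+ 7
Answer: e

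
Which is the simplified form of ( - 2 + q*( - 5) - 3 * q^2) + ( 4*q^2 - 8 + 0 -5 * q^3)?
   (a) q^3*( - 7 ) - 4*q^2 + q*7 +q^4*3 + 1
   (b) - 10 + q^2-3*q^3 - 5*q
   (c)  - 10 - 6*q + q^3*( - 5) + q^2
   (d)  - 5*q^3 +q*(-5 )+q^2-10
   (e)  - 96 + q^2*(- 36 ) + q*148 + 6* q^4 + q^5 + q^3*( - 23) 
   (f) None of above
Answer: d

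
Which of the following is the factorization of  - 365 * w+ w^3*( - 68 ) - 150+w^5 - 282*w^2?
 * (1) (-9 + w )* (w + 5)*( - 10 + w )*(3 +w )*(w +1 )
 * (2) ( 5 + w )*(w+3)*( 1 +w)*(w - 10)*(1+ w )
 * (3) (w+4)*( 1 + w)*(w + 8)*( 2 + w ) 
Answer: 2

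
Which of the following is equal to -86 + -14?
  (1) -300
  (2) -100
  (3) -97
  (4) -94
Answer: 2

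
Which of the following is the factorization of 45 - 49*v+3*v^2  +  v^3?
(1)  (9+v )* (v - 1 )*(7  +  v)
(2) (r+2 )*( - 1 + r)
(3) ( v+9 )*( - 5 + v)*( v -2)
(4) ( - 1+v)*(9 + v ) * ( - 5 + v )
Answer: 4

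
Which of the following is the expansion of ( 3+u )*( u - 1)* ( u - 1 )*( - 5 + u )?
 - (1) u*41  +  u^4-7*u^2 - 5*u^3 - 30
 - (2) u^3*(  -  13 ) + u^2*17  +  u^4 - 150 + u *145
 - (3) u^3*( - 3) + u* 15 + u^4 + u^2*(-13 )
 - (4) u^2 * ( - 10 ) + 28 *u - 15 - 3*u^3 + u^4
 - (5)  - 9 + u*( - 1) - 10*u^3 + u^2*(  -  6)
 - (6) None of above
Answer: 6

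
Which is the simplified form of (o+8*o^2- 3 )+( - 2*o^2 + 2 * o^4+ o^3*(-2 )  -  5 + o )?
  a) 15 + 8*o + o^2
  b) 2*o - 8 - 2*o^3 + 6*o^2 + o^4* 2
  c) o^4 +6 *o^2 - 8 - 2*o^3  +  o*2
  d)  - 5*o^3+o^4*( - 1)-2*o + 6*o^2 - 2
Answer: b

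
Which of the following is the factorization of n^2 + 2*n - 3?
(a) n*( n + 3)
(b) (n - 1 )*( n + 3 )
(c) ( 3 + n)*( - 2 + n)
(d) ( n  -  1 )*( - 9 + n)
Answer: b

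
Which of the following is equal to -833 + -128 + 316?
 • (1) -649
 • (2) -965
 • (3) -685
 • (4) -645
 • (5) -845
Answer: 4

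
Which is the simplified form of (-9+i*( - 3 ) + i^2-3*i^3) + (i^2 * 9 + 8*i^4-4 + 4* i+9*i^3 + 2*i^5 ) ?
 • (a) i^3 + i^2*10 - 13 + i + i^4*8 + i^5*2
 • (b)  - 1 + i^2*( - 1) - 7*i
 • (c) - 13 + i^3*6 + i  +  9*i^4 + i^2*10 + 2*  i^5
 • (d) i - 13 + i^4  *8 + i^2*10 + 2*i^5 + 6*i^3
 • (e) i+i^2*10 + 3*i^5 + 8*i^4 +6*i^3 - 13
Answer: d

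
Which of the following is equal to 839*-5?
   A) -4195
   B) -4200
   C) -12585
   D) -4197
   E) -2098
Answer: A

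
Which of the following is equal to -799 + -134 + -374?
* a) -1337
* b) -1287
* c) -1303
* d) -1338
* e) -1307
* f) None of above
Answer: e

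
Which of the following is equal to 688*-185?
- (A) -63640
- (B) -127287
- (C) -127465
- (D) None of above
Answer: D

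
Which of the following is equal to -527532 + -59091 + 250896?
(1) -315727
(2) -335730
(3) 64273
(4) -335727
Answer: 4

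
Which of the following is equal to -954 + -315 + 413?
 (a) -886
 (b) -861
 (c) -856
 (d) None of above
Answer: c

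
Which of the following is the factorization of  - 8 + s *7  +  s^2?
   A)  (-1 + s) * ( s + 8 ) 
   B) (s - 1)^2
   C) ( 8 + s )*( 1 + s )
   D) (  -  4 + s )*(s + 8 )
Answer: A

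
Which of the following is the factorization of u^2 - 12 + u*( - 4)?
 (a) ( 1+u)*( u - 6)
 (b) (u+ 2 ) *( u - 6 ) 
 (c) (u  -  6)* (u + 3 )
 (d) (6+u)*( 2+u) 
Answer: b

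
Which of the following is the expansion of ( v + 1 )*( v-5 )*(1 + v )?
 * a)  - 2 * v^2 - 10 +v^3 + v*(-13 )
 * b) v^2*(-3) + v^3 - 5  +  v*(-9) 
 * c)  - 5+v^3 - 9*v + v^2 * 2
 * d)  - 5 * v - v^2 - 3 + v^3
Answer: b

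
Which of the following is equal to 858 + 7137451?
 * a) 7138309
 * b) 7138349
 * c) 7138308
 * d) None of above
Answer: a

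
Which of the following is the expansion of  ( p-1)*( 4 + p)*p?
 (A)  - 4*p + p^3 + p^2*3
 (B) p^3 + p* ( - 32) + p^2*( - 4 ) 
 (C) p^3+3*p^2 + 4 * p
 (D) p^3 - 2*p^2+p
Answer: A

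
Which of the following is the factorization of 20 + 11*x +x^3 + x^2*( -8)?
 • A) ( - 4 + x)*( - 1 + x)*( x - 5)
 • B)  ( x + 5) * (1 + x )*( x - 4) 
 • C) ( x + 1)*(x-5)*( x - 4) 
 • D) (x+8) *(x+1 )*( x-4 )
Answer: C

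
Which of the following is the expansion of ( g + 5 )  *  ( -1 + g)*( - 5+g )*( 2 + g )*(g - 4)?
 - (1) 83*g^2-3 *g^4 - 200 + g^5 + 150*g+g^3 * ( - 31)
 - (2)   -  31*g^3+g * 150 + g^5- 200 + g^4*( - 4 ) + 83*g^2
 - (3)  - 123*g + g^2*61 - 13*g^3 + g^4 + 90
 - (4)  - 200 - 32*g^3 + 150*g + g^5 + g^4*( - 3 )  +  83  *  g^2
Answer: 1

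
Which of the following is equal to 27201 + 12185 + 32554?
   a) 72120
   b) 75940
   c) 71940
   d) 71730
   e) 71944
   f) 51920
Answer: c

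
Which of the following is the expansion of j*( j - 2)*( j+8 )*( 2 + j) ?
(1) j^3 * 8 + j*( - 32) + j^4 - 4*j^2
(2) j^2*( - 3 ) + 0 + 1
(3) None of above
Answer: 1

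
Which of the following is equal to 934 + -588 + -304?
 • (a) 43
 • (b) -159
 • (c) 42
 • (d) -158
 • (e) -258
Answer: c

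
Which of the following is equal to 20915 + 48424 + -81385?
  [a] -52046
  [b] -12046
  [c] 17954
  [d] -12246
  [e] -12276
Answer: b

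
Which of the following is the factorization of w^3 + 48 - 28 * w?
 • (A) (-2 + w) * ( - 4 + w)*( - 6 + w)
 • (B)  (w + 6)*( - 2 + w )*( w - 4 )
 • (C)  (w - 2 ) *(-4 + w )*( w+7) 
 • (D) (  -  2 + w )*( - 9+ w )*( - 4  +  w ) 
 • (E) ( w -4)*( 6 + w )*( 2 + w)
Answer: B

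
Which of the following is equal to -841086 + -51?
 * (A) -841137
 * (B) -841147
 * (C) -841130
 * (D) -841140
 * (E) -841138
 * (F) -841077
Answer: A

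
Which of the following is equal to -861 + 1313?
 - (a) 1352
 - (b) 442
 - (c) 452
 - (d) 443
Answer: c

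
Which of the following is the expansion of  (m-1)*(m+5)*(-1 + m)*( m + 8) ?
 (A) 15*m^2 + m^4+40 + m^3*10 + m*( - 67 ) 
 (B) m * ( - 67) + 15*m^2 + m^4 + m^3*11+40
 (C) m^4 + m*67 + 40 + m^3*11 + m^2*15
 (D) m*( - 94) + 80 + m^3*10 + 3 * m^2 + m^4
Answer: B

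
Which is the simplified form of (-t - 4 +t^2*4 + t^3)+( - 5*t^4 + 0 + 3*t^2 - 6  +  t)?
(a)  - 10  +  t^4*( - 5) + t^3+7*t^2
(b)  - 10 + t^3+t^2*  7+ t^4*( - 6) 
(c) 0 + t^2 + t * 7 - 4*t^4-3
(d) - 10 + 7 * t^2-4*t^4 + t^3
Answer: a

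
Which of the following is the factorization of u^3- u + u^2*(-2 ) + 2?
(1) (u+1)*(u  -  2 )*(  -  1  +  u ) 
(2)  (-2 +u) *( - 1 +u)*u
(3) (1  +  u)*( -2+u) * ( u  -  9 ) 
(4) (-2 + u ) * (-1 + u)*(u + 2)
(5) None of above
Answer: 1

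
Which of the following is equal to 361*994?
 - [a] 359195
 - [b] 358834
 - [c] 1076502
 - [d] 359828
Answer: b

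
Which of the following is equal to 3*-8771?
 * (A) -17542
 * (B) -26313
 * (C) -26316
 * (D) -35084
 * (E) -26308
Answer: B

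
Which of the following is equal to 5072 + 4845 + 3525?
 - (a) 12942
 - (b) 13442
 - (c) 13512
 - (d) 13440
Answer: b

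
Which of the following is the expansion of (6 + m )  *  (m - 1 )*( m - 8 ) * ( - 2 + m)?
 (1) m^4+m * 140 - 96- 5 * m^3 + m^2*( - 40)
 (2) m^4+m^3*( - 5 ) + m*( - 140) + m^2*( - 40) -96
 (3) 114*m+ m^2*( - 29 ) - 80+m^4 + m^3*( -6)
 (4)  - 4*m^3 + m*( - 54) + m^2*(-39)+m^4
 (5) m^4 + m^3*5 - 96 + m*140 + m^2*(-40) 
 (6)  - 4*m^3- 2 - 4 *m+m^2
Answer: 1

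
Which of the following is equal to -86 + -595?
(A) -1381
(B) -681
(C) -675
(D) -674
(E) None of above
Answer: B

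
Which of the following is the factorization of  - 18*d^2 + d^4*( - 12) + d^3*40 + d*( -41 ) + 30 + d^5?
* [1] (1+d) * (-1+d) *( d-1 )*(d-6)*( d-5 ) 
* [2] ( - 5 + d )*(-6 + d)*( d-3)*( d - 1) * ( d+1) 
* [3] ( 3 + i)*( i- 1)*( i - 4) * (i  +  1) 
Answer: 1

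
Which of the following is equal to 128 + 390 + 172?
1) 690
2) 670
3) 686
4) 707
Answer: 1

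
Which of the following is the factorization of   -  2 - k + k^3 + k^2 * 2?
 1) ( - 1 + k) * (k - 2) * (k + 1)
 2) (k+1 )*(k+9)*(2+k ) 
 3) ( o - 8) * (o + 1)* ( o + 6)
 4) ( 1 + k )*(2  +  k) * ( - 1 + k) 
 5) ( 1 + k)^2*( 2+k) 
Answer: 4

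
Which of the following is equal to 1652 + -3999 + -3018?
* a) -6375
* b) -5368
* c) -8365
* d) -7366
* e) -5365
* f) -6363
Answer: e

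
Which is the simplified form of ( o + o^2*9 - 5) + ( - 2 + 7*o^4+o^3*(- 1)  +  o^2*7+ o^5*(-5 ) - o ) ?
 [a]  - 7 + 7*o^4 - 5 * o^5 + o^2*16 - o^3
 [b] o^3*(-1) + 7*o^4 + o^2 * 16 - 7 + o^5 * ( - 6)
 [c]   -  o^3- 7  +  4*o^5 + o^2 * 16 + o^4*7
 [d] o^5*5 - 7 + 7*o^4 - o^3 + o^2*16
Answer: a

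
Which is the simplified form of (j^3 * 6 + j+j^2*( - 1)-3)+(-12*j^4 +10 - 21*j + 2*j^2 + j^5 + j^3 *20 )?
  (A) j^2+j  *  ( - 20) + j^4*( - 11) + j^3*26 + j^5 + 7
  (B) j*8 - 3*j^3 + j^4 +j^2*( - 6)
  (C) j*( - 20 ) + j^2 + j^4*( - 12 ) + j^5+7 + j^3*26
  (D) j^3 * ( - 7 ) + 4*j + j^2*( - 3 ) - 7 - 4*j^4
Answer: C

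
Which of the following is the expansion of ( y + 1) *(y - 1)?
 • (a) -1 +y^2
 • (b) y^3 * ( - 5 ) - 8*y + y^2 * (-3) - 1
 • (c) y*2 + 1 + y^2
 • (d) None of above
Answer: a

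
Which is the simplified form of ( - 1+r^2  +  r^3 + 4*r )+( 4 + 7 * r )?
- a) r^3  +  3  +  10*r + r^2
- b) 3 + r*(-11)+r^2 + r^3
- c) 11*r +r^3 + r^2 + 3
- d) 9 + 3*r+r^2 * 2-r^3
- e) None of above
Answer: c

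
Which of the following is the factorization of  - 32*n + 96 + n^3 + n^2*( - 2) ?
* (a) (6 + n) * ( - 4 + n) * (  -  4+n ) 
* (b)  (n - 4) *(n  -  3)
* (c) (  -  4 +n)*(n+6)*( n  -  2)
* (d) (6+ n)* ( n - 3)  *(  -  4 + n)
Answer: a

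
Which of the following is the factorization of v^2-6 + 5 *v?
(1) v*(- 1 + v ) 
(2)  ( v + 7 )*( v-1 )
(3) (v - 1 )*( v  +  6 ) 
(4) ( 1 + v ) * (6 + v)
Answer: 3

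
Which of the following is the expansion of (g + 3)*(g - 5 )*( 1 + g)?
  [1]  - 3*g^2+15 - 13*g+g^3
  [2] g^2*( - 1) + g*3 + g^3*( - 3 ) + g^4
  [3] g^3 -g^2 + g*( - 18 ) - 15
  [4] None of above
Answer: 4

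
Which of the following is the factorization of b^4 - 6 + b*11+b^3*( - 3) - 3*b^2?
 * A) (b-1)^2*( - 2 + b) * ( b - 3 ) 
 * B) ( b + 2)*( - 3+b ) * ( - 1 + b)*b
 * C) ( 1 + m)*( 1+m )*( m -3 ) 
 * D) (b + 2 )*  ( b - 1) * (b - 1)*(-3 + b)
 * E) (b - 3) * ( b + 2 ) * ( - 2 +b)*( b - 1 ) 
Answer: D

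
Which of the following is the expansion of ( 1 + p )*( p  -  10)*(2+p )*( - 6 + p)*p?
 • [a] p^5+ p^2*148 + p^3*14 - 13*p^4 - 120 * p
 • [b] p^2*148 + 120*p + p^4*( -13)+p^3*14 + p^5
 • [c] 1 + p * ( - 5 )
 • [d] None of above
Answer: b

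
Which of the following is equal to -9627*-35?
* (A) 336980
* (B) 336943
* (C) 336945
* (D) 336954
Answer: C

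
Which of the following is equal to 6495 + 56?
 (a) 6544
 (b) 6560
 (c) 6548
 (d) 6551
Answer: d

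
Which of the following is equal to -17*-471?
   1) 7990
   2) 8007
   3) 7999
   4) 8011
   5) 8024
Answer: 2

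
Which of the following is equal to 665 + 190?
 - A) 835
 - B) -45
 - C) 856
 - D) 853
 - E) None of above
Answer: E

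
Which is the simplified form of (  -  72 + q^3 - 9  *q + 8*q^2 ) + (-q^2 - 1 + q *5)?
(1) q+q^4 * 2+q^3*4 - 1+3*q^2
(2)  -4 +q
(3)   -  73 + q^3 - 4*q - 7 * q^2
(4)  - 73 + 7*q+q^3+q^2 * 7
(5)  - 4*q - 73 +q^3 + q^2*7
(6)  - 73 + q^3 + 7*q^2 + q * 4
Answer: 5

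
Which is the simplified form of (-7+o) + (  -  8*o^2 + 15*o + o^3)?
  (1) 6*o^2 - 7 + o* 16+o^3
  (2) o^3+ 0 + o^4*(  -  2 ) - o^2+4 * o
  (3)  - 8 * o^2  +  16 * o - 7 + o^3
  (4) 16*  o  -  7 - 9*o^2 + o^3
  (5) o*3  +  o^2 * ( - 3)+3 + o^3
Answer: 3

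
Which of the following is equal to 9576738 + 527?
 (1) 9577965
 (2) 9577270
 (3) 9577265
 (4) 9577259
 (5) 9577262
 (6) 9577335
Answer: 3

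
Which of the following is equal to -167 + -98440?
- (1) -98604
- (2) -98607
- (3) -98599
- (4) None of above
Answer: 2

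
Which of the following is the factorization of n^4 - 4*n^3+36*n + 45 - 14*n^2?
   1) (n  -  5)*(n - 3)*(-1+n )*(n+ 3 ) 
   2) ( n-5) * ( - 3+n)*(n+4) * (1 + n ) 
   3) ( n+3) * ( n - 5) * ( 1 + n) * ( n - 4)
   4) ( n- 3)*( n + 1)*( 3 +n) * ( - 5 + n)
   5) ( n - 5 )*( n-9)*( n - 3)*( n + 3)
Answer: 4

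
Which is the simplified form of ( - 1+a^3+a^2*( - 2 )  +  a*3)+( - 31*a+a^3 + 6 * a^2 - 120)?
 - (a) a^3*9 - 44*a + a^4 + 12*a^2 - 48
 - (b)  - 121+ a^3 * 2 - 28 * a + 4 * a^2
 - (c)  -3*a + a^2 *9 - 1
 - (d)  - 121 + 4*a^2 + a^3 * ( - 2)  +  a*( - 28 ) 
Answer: b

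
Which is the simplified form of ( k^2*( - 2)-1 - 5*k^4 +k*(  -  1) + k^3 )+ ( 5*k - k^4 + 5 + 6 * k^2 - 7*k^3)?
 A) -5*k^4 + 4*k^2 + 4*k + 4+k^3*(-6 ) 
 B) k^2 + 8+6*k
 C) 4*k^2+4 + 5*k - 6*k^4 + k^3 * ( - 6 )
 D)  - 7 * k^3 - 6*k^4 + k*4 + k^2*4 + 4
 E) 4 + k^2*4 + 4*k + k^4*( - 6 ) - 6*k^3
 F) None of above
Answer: E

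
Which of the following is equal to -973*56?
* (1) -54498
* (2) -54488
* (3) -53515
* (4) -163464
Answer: 2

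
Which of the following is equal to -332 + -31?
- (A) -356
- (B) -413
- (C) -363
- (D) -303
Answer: C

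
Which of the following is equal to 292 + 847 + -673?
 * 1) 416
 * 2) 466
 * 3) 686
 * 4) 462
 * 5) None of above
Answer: 2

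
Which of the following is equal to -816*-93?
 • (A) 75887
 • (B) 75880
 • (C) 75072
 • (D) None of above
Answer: D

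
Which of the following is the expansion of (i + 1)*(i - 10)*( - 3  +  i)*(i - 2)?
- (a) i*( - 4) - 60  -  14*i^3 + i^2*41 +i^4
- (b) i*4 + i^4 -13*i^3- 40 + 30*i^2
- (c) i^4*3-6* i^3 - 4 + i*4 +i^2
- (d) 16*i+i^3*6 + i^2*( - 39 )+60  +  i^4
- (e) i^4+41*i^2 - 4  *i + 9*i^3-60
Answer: a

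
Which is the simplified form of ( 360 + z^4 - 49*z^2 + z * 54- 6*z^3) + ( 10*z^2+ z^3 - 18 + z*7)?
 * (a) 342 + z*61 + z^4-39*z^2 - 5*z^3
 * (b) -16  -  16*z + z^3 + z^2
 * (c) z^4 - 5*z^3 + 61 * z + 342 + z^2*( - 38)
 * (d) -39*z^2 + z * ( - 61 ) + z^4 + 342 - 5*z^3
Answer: a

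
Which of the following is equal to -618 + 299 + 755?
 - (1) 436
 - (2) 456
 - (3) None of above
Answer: 1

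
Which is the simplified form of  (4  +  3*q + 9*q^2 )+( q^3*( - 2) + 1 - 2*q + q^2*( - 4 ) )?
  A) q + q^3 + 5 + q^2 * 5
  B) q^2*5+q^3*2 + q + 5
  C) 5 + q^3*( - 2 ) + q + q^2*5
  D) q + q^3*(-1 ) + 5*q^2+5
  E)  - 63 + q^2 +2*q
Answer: C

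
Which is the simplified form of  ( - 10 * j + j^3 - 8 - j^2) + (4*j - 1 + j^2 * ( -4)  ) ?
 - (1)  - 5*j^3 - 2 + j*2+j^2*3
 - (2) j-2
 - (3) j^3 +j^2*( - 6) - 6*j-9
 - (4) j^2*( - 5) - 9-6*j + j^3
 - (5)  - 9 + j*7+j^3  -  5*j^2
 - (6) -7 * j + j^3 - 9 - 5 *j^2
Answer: 4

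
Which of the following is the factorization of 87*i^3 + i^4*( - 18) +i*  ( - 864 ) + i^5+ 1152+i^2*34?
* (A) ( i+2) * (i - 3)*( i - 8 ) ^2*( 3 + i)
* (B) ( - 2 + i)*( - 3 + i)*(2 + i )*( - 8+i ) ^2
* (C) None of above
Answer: C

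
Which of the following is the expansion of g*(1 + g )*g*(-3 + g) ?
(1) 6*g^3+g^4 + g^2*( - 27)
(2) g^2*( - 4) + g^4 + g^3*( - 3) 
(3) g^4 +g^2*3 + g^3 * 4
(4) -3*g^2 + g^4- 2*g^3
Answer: 4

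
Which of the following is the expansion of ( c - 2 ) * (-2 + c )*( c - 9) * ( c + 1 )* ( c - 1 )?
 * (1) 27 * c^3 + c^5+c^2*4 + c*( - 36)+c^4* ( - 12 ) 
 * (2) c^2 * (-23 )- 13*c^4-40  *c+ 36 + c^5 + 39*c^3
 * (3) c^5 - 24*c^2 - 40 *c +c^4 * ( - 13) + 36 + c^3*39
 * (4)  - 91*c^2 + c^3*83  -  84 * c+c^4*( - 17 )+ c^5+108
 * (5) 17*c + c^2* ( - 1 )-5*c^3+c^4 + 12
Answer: 2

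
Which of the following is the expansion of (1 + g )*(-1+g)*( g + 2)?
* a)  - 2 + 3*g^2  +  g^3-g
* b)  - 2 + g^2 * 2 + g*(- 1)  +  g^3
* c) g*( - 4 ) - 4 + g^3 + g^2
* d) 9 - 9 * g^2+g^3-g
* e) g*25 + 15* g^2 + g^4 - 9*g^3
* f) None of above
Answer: b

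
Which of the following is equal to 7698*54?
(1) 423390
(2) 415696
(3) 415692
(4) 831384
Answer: 3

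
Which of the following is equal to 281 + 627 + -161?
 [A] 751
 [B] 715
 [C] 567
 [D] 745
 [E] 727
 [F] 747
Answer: F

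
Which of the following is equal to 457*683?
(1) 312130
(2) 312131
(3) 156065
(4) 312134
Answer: 2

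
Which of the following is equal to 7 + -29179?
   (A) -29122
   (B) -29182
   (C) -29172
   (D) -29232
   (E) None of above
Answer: C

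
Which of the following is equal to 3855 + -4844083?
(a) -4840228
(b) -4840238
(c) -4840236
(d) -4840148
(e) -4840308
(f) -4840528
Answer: a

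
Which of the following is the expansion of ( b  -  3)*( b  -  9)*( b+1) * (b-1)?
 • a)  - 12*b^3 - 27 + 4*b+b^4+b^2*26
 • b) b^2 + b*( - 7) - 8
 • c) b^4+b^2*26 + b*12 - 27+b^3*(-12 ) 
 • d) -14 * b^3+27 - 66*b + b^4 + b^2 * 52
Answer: c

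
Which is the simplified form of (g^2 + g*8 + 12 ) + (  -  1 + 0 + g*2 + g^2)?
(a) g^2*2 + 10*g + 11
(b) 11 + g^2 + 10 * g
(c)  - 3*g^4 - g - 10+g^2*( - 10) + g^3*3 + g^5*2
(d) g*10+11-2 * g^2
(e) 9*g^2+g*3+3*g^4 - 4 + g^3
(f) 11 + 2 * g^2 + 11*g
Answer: a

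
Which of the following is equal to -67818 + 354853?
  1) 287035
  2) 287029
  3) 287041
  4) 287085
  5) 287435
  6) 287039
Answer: 1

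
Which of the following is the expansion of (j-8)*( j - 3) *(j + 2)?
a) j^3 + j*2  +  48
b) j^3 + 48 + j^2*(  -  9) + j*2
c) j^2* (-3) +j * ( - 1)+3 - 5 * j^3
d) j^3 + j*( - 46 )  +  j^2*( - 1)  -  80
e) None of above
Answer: b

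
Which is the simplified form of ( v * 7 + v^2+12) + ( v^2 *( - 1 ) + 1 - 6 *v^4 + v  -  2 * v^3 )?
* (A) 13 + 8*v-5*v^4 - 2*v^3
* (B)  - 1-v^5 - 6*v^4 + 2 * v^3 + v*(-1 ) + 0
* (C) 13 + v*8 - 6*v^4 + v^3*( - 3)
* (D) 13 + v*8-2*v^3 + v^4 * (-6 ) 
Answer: D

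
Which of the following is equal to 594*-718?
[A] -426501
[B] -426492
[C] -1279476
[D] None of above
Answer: B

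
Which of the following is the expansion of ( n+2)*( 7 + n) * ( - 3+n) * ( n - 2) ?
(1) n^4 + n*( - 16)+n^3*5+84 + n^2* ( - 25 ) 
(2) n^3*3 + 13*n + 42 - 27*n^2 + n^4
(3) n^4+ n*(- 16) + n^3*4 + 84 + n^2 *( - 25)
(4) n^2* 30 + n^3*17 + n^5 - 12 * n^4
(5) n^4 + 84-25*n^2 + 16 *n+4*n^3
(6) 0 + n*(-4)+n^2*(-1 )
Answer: 3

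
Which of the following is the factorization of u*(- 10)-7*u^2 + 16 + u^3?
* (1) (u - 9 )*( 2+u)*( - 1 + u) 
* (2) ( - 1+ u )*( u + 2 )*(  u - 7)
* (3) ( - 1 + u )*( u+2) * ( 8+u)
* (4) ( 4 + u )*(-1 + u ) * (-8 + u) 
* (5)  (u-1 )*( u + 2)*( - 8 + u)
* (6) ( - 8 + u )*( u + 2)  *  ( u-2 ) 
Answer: 5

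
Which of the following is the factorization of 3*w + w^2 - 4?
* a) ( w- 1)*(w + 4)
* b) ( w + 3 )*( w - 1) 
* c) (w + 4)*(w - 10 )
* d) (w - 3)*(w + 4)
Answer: a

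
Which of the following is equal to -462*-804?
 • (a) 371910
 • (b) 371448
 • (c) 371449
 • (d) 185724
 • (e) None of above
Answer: b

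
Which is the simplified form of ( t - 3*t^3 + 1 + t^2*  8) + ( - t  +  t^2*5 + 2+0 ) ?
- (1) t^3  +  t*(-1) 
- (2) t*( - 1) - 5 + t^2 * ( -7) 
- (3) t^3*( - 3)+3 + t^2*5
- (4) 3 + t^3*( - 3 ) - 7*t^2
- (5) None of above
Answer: 5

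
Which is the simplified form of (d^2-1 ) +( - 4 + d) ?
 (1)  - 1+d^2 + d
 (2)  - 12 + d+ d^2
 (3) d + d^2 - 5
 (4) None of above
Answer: 3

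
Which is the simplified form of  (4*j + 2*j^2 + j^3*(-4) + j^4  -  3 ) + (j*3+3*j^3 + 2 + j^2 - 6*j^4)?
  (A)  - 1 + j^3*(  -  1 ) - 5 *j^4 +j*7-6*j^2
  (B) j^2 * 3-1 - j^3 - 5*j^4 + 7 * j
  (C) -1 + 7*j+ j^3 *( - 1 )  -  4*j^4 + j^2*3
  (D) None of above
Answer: B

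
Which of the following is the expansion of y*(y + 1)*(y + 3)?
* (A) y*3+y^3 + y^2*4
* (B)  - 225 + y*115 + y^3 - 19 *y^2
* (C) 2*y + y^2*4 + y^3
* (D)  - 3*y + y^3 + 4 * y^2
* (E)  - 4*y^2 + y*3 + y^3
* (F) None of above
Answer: A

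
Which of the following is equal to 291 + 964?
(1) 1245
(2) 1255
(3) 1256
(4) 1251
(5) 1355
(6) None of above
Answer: 2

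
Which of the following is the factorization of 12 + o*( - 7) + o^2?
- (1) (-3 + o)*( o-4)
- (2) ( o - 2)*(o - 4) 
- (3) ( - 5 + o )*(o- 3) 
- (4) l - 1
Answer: 1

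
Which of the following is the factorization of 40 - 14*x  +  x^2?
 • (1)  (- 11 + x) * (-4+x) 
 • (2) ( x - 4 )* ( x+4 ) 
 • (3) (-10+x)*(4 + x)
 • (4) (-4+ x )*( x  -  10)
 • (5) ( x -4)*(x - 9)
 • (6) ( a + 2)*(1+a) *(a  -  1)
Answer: 4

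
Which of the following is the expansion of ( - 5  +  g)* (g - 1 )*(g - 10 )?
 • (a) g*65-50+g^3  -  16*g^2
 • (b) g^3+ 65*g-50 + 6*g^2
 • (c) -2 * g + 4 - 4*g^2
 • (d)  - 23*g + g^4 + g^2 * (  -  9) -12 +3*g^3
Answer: a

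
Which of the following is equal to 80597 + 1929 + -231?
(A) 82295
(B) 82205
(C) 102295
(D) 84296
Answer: A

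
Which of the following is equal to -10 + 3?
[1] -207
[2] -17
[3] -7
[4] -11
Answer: 3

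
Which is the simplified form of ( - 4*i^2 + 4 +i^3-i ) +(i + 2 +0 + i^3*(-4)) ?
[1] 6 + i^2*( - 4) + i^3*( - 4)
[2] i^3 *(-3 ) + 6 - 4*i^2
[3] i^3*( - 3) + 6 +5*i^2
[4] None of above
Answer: 2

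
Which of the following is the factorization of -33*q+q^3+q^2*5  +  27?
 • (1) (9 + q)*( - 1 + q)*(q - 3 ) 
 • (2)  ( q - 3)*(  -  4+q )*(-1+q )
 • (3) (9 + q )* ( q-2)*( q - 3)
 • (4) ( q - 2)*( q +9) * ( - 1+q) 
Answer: 1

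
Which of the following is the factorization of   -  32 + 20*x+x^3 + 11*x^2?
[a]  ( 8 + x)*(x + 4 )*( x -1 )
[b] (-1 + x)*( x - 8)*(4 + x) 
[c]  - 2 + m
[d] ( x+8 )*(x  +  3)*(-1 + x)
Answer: a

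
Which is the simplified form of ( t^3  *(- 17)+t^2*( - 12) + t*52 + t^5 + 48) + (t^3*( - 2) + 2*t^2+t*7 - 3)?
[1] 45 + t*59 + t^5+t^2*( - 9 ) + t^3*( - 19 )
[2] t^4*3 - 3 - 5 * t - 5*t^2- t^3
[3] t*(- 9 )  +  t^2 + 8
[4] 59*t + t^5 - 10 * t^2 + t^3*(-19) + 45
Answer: 4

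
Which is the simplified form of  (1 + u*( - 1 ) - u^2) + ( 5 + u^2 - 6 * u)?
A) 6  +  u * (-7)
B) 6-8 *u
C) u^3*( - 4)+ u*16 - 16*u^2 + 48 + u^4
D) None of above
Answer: A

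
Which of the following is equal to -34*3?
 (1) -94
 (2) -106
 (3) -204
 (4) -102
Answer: 4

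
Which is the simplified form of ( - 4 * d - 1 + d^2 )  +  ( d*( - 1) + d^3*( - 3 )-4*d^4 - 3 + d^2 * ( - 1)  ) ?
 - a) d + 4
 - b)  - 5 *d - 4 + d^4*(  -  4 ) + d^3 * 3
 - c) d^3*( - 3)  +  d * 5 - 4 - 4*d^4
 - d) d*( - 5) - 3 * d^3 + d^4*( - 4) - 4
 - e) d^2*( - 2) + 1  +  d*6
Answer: d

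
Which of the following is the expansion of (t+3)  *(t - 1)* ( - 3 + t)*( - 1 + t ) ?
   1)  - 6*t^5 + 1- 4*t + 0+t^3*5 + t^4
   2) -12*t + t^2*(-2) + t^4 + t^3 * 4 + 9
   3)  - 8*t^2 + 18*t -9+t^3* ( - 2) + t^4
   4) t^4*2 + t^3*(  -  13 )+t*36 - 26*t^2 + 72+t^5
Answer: 3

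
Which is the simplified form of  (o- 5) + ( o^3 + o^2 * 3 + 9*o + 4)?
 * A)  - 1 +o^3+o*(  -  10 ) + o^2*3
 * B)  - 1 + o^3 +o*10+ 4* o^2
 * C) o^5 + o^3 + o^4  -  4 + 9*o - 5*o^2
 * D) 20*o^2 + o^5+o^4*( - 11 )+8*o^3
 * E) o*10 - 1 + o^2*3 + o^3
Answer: E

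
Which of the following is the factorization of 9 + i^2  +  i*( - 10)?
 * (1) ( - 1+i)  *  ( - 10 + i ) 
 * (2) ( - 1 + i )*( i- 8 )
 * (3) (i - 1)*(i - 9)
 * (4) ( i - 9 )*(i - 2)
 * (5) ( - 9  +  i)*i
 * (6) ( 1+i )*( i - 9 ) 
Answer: 3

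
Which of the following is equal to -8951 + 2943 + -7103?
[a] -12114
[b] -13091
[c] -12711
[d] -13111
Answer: d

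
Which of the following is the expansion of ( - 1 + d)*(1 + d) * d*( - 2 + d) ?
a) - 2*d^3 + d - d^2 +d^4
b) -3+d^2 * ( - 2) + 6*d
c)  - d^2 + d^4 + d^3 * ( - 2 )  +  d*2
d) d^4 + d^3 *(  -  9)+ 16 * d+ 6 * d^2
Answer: c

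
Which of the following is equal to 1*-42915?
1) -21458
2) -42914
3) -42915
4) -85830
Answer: 3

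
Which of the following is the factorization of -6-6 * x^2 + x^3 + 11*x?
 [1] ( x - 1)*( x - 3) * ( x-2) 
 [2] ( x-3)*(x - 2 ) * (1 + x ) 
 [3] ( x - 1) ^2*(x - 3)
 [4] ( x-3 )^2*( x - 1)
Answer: 1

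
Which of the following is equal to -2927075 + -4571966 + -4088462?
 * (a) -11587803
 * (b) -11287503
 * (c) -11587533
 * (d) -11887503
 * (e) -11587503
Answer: e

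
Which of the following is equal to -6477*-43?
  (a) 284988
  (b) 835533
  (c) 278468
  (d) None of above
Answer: d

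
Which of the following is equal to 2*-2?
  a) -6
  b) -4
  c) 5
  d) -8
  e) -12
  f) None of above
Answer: b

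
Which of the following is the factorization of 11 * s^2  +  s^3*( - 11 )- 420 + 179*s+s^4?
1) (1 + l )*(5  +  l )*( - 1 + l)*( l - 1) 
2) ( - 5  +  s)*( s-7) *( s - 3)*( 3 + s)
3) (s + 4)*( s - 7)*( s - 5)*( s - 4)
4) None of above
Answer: 4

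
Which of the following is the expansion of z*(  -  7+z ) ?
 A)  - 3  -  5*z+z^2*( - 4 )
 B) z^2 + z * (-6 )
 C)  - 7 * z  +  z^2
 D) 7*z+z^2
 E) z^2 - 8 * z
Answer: C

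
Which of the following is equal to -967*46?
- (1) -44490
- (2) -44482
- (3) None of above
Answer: 2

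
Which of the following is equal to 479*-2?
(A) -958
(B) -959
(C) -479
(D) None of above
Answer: A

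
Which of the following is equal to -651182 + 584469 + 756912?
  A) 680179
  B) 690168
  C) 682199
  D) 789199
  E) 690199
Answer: E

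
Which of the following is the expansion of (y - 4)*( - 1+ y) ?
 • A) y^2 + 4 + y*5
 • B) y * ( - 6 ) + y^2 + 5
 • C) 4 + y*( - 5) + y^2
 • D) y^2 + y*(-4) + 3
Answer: C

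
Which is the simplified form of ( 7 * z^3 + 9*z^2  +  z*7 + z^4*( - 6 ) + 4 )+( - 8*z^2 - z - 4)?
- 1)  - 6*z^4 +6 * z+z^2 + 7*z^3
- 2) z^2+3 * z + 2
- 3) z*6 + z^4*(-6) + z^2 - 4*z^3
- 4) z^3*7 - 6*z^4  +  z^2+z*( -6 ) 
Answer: 1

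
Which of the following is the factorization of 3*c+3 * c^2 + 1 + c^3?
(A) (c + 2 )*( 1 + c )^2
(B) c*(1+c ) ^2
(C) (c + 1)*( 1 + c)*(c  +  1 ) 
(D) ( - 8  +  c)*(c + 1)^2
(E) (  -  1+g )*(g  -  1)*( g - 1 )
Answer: C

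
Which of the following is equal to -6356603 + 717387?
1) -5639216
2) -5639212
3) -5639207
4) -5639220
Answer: 1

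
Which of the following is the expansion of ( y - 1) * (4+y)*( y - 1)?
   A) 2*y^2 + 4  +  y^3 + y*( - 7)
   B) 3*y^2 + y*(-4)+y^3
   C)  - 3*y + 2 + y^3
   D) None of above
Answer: A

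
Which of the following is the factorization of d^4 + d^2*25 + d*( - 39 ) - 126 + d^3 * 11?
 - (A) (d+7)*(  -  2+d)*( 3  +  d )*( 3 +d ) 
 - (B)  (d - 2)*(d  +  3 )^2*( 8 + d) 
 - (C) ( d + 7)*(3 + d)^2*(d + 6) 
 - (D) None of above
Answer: A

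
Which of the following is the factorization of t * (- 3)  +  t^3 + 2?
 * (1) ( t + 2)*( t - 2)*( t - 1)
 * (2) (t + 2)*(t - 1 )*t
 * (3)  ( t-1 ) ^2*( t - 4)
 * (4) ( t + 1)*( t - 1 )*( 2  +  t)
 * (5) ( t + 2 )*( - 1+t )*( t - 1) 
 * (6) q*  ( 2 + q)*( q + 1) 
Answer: 5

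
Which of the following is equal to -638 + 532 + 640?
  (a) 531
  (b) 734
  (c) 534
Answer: c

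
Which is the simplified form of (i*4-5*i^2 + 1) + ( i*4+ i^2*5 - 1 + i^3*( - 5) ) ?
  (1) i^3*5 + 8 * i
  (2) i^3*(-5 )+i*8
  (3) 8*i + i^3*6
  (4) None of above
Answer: 2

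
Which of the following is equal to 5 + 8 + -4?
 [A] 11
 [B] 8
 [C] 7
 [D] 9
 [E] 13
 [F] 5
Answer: D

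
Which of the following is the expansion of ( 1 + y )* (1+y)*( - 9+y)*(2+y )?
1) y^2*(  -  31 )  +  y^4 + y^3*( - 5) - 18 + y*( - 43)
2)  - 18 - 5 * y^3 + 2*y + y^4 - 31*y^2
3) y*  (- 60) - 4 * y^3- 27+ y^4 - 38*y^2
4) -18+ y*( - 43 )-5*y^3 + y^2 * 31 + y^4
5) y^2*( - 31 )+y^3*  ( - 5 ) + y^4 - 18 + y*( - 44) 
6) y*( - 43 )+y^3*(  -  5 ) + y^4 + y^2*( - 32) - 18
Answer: 1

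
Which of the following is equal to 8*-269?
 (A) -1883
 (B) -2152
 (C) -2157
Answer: B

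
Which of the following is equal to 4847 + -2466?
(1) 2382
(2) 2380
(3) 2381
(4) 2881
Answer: 3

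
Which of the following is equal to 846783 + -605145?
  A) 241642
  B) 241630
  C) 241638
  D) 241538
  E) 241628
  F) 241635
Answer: C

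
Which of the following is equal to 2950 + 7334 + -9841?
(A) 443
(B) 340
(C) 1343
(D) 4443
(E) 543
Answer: A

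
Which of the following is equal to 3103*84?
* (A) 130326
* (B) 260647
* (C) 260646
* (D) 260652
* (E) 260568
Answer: D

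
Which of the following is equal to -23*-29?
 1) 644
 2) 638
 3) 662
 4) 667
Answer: 4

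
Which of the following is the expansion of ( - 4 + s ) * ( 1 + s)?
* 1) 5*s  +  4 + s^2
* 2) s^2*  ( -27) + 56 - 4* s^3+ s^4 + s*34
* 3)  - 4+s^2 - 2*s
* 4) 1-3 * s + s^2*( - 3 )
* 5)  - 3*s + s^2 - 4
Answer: 5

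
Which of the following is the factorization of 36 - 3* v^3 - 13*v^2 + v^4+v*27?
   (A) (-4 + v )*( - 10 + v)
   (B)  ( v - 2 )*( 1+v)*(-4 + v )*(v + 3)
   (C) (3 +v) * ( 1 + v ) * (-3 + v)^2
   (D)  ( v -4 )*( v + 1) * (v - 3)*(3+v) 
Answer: D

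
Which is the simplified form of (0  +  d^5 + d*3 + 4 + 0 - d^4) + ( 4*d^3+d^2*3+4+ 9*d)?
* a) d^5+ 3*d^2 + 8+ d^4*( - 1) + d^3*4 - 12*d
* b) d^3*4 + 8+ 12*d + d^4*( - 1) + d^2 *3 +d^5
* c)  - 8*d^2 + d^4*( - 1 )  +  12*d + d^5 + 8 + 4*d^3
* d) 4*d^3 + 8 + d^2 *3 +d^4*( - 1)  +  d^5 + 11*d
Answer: b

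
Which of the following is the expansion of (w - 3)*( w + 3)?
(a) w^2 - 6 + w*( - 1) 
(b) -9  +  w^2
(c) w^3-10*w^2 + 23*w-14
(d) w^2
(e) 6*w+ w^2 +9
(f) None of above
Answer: b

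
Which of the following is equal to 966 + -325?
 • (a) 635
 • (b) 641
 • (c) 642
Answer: b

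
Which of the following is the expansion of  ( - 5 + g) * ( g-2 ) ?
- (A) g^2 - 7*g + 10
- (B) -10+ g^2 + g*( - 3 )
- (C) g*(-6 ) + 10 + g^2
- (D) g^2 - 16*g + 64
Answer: A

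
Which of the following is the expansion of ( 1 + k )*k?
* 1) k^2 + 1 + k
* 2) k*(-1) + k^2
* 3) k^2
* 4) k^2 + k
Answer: 4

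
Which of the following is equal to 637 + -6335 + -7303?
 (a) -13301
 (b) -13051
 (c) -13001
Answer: c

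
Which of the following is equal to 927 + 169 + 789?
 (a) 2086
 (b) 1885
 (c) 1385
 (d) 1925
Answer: b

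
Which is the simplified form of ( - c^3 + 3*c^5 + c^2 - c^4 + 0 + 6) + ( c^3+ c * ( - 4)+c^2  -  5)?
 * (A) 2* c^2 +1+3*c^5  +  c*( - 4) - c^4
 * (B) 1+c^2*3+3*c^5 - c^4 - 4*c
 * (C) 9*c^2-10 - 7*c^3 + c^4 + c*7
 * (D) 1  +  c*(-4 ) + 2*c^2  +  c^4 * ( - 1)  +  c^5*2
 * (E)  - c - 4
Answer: A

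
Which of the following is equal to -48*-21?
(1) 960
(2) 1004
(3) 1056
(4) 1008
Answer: 4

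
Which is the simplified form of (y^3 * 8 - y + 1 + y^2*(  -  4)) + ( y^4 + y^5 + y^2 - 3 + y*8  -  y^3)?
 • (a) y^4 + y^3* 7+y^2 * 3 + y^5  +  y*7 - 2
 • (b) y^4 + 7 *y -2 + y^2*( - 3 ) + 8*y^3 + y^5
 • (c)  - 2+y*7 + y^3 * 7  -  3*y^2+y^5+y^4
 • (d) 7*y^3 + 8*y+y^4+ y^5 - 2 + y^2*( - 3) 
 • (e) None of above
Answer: c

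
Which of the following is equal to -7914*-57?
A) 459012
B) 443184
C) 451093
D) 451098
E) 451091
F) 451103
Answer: D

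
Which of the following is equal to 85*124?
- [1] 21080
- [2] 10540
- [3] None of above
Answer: 2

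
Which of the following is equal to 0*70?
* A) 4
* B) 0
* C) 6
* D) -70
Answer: B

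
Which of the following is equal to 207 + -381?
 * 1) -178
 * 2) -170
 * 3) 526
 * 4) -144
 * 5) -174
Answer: 5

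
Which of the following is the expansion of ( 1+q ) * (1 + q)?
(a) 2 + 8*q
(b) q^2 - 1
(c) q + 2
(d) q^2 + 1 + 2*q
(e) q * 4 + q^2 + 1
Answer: d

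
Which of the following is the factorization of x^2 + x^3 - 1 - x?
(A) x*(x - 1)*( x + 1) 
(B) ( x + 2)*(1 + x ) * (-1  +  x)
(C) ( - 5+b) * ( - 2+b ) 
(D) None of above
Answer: D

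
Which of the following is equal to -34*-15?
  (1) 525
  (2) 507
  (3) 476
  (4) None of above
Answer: 4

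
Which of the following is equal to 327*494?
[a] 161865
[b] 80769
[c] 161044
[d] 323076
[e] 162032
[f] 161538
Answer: f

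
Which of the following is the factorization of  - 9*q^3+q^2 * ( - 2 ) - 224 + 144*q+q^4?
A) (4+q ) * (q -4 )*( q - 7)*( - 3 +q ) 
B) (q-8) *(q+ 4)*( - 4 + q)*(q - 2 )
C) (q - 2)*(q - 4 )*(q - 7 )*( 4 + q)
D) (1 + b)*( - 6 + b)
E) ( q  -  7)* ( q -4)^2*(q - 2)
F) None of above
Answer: C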